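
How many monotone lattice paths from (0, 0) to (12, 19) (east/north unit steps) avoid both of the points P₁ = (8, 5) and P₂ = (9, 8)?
Number of paths = 130207337

Inclusion–exclusion. Total paths: C(31, 12) = 141120525. Through P₁: C(13, 8)·C(18, 4) = 3938220. Through P₂: C(17, 9)·C(14, 3) = 8848840. Since P₁ is strictly southwest of P₂, a monotone path through both must visit P₁ then P₂; paths through both = C(13, 8)·C(4, 1)·C(14, 3) = 1873872. Avoid both = 141120525 − 3938220 − 8848840 + 1873872 = 130207337.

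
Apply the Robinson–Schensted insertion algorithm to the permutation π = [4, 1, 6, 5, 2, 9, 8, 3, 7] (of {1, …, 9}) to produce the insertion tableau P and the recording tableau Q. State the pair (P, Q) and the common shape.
P = [1, 2, 3, 7] / [4, 5, 8] / [6, 9];  Q = [1, 3, 6, 9] / [2, 4, 7] / [5, 8];  common shape = (4, 3, 2)

Row-insert the values π_1, π_2, … into P one at a time, bumping the leftmost entry strictly greater than the inserted value down to the next row. The recording tableau Q records, in position (i, j), the step at which that cell was added to P.
  Insert 4 (step 1): P = [4];  Q = [1]
  Insert 1 (step 2): P = [1] / [4];  Q = [1] / [2]
  Insert 6 (step 3): P = [1, 6] / [4];  Q = [1, 3] / [2]
  Insert 5 (step 4): P = [1, 5] / [4, 6];  Q = [1, 3] / [2, 4]
  Insert 2 (step 5): P = [1, 2] / [4, 5] / [6];  Q = [1, 3] / [2, 4] / [5]
  Insert 9 (step 6): P = [1, 2, 9] / [4, 5] / [6];  Q = [1, 3, 6] / [2, 4] / [5]
  Insert 8 (step 7): P = [1, 2, 8] / [4, 5, 9] / [6];  Q = [1, 3, 6] / [2, 4, 7] / [5]
  Insert 3 (step 8): P = [1, 2, 3] / [4, 5, 8] / [6, 9];  Q = [1, 3, 6] / [2, 4, 7] / [5, 8]
  Insert 7 (step 9): P = [1, 2, 3, 7] / [4, 5, 8] / [6, 9];  Q = [1, 3, 6, 9] / [2, 4, 7] / [5, 8]
Final shape: (4, 3, 2).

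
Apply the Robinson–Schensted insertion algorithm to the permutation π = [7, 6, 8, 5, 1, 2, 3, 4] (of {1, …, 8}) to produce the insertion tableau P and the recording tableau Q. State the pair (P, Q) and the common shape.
P = [1, 2, 3, 4] / [5, 8] / [6] / [7];  Q = [1, 3, 7, 8] / [2, 6] / [4] / [5];  common shape = (4, 2, 1, 1)

Row-insert the values π_1, π_2, … into P one at a time, bumping the leftmost entry strictly greater than the inserted value down to the next row. The recording tableau Q records, in position (i, j), the step at which that cell was added to P.
  Insert 7 (step 1): P = [7];  Q = [1]
  Insert 6 (step 2): P = [6] / [7];  Q = [1] / [2]
  Insert 8 (step 3): P = [6, 8] / [7];  Q = [1, 3] / [2]
  Insert 5 (step 4): P = [5, 8] / [6] / [7];  Q = [1, 3] / [2] / [4]
  Insert 1 (step 5): P = [1, 8] / [5] / [6] / [7];  Q = [1, 3] / [2] / [4] / [5]
  Insert 2 (step 6): P = [1, 2] / [5, 8] / [6] / [7];  Q = [1, 3] / [2, 6] / [4] / [5]
  Insert 3 (step 7): P = [1, 2, 3] / [5, 8] / [6] / [7];  Q = [1, 3, 7] / [2, 6] / [4] / [5]
  Insert 4 (step 8): P = [1, 2, 3, 4] / [5, 8] / [6] / [7];  Q = [1, 3, 7, 8] / [2, 6] / [4] / [5]
Final shape: (4, 2, 1, 1).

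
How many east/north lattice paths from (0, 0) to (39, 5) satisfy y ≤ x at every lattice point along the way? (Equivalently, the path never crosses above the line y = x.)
Number of paths = 950257

By the reflection principle (André's argument), the number of monotone paths to (39, 5) with n ≤ m that never go above y = x is C(44, 39) − C(44, 40) = 1086008 − 135751 = 950257.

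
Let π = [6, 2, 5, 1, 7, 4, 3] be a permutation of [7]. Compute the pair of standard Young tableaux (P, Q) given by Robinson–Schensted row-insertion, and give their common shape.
P = [1, 3, 7] / [2, 4] / [5] / [6];  Q = [1, 3, 5] / [2, 6] / [4] / [7];  common shape = (3, 2, 1, 1)

Row-insert the values π_1, π_2, … into P one at a time, bumping the leftmost entry strictly greater than the inserted value down to the next row. The recording tableau Q records, in position (i, j), the step at which that cell was added to P.
  Insert 6 (step 1): P = [6];  Q = [1]
  Insert 2 (step 2): P = [2] / [6];  Q = [1] / [2]
  Insert 5 (step 3): P = [2, 5] / [6];  Q = [1, 3] / [2]
  Insert 1 (step 4): P = [1, 5] / [2] / [6];  Q = [1, 3] / [2] / [4]
  Insert 7 (step 5): P = [1, 5, 7] / [2] / [6];  Q = [1, 3, 5] / [2] / [4]
  Insert 4 (step 6): P = [1, 4, 7] / [2, 5] / [6];  Q = [1, 3, 5] / [2, 6] / [4]
  Insert 3 (step 7): P = [1, 3, 7] / [2, 4] / [5] / [6];  Q = [1, 3, 5] / [2, 6] / [4] / [7]
Final shape: (3, 2, 1, 1).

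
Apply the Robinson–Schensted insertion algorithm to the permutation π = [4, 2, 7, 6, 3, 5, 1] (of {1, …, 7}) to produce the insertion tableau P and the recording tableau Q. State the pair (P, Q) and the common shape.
P = [1, 3, 5] / [2, 6] / [4] / [7];  Q = [1, 3, 6] / [2, 4] / [5] / [7];  common shape = (3, 2, 1, 1)

Row-insert the values π_1, π_2, … into P one at a time, bumping the leftmost entry strictly greater than the inserted value down to the next row. The recording tableau Q records, in position (i, j), the step at which that cell was added to P.
  Insert 4 (step 1): P = [4];  Q = [1]
  Insert 2 (step 2): P = [2] / [4];  Q = [1] / [2]
  Insert 7 (step 3): P = [2, 7] / [4];  Q = [1, 3] / [2]
  Insert 6 (step 4): P = [2, 6] / [4, 7];  Q = [1, 3] / [2, 4]
  Insert 3 (step 5): P = [2, 3] / [4, 6] / [7];  Q = [1, 3] / [2, 4] / [5]
  Insert 5 (step 6): P = [2, 3, 5] / [4, 6] / [7];  Q = [1, 3, 6] / [2, 4] / [5]
  Insert 1 (step 7): P = [1, 3, 5] / [2, 6] / [4] / [7];  Q = [1, 3, 6] / [2, 4] / [5] / [7]
Final shape: (3, 2, 1, 1).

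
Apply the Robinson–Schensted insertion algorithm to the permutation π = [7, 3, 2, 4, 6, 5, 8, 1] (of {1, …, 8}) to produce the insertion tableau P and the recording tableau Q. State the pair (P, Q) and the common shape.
P = [1, 4, 5, 8] / [2, 6] / [3] / [7];  Q = [1, 4, 5, 7] / [2, 6] / [3] / [8];  common shape = (4, 2, 1, 1)

Row-insert the values π_1, π_2, … into P one at a time, bumping the leftmost entry strictly greater than the inserted value down to the next row. The recording tableau Q records, in position (i, j), the step at which that cell was added to P.
  Insert 7 (step 1): P = [7];  Q = [1]
  Insert 3 (step 2): P = [3] / [7];  Q = [1] / [2]
  Insert 2 (step 3): P = [2] / [3] / [7];  Q = [1] / [2] / [3]
  Insert 4 (step 4): P = [2, 4] / [3] / [7];  Q = [1, 4] / [2] / [3]
  Insert 6 (step 5): P = [2, 4, 6] / [3] / [7];  Q = [1, 4, 5] / [2] / [3]
  Insert 5 (step 6): P = [2, 4, 5] / [3, 6] / [7];  Q = [1, 4, 5] / [2, 6] / [3]
  Insert 8 (step 7): P = [2, 4, 5, 8] / [3, 6] / [7];  Q = [1, 4, 5, 7] / [2, 6] / [3]
  Insert 1 (step 8): P = [1, 4, 5, 8] / [2, 6] / [3] / [7];  Q = [1, 4, 5, 7] / [2, 6] / [3] / [8]
Final shape: (4, 2, 1, 1).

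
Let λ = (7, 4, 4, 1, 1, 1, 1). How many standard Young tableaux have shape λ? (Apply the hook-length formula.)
# SYT of shape (7, 4, 4, 1, 1, 1, 1) = 18653250

Hook-length formula: f^λ = n! / Π hook(c), product over all cells c of the Young diagram. For λ = (7, 4, 4, 1, 1, 1, 1), n = 19 boxes. Hook lengths by row (left-to-right, top-to-bottom): [13, 8, 7, 6, 3, 2, 1]; [9, 4, 3, 2]; [8, 3, 2, 1]; [4]; [3]; [2]; [1]. Product of hooks = 6521389056. So f^λ = 19! / 6521389056 = 121645100408832000 / 6521389056 = 18653250.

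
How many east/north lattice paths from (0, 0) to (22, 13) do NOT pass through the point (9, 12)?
Number of paths = 1472222780

Total paths from (0, 0) to (22, 13): C(35, 22) = 1476337800. Paths through (9, 12): (paths (0, 0) → (9, 12)) × (paths (9, 12) → (22, 13)) = C(21, 9) · C(14, 13) = 293930 · 14 = 4115020. Avoidance count = 1476337800 − 4115020 = 1472222780.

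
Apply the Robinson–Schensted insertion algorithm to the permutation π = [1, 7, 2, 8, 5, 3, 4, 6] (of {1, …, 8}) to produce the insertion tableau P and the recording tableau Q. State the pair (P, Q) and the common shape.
P = [1, 2, 3, 4, 6] / [5, 8] / [7];  Q = [1, 2, 4, 7, 8] / [3, 5] / [6];  common shape = (5, 2, 1)

Row-insert the values π_1, π_2, … into P one at a time, bumping the leftmost entry strictly greater than the inserted value down to the next row. The recording tableau Q records, in position (i, j), the step at which that cell was added to P.
  Insert 1 (step 1): P = [1];  Q = [1]
  Insert 7 (step 2): P = [1, 7];  Q = [1, 2]
  Insert 2 (step 3): P = [1, 2] / [7];  Q = [1, 2] / [3]
  Insert 8 (step 4): P = [1, 2, 8] / [7];  Q = [1, 2, 4] / [3]
  Insert 5 (step 5): P = [1, 2, 5] / [7, 8];  Q = [1, 2, 4] / [3, 5]
  Insert 3 (step 6): P = [1, 2, 3] / [5, 8] / [7];  Q = [1, 2, 4] / [3, 5] / [6]
  Insert 4 (step 7): P = [1, 2, 3, 4] / [5, 8] / [7];  Q = [1, 2, 4, 7] / [3, 5] / [6]
  Insert 6 (step 8): P = [1, 2, 3, 4, 6] / [5, 8] / [7];  Q = [1, 2, 4, 7, 8] / [3, 5] / [6]
Final shape: (5, 2, 1).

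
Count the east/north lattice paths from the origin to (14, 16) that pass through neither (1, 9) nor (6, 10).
Number of paths = 120779631

Inclusion–exclusion. Total paths: C(30, 14) = 145422675. Through P₁: C(10, 1)·C(20, 13) = 775200. Through P₂: C(16, 6)·C(14, 8) = 24048024. Since P₁ is strictly southwest of P₂, a monotone path through both must visit P₁ then P₂; paths through both = C(10, 1)·C(6, 5)·C(14, 8) = 180180. Avoid both = 145422675 − 775200 − 24048024 + 180180 = 120779631.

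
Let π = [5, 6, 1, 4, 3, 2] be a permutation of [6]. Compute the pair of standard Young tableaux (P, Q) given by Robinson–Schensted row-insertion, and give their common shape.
P = [1, 2] / [3, 6] / [4] / [5];  Q = [1, 2] / [3, 4] / [5] / [6];  common shape = (2, 2, 1, 1)

Row-insert the values π_1, π_2, … into P one at a time, bumping the leftmost entry strictly greater than the inserted value down to the next row. The recording tableau Q records, in position (i, j), the step at which that cell was added to P.
  Insert 5 (step 1): P = [5];  Q = [1]
  Insert 6 (step 2): P = [5, 6];  Q = [1, 2]
  Insert 1 (step 3): P = [1, 6] / [5];  Q = [1, 2] / [3]
  Insert 4 (step 4): P = [1, 4] / [5, 6];  Q = [1, 2] / [3, 4]
  Insert 3 (step 5): P = [1, 3] / [4, 6] / [5];  Q = [1, 2] / [3, 4] / [5]
  Insert 2 (step 6): P = [1, 2] / [3, 6] / [4] / [5];  Q = [1, 2] / [3, 4] / [5] / [6]
Final shape: (2, 2, 1, 1).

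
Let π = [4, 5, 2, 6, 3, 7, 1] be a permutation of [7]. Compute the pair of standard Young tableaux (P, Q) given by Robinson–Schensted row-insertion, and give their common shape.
P = [1, 3, 6, 7] / [2, 5] / [4];  Q = [1, 2, 4, 6] / [3, 5] / [7];  common shape = (4, 2, 1)

Row-insert the values π_1, π_2, … into P one at a time, bumping the leftmost entry strictly greater than the inserted value down to the next row. The recording tableau Q records, in position (i, j), the step at which that cell was added to P.
  Insert 4 (step 1): P = [4];  Q = [1]
  Insert 5 (step 2): P = [4, 5];  Q = [1, 2]
  Insert 2 (step 3): P = [2, 5] / [4];  Q = [1, 2] / [3]
  Insert 6 (step 4): P = [2, 5, 6] / [4];  Q = [1, 2, 4] / [3]
  Insert 3 (step 5): P = [2, 3, 6] / [4, 5];  Q = [1, 2, 4] / [3, 5]
  Insert 7 (step 6): P = [2, 3, 6, 7] / [4, 5];  Q = [1, 2, 4, 6] / [3, 5]
  Insert 1 (step 7): P = [1, 3, 6, 7] / [2, 5] / [4];  Q = [1, 2, 4, 6] / [3, 5] / [7]
Final shape: (4, 2, 1).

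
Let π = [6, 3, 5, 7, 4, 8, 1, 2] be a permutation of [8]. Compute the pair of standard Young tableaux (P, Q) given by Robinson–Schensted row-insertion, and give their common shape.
P = [1, 2, 7, 8] / [3, 4] / [5] / [6];  Q = [1, 3, 4, 6] / [2, 8] / [5] / [7];  common shape = (4, 2, 1, 1)

Row-insert the values π_1, π_2, … into P one at a time, bumping the leftmost entry strictly greater than the inserted value down to the next row. The recording tableau Q records, in position (i, j), the step at which that cell was added to P.
  Insert 6 (step 1): P = [6];  Q = [1]
  Insert 3 (step 2): P = [3] / [6];  Q = [1] / [2]
  Insert 5 (step 3): P = [3, 5] / [6];  Q = [1, 3] / [2]
  Insert 7 (step 4): P = [3, 5, 7] / [6];  Q = [1, 3, 4] / [2]
  Insert 4 (step 5): P = [3, 4, 7] / [5] / [6];  Q = [1, 3, 4] / [2] / [5]
  Insert 8 (step 6): P = [3, 4, 7, 8] / [5] / [6];  Q = [1, 3, 4, 6] / [2] / [5]
  Insert 1 (step 7): P = [1, 4, 7, 8] / [3] / [5] / [6];  Q = [1, 3, 4, 6] / [2] / [5] / [7]
  Insert 2 (step 8): P = [1, 2, 7, 8] / [3, 4] / [5] / [6];  Q = [1, 3, 4, 6] / [2, 8] / [5] / [7]
Final shape: (4, 2, 1, 1).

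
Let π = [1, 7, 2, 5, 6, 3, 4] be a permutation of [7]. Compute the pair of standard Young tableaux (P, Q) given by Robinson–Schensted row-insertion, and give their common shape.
P = [1, 2, 3, 4] / [5, 6] / [7];  Q = [1, 2, 4, 5] / [3, 7] / [6];  common shape = (4, 2, 1)

Row-insert the values π_1, π_2, … into P one at a time, bumping the leftmost entry strictly greater than the inserted value down to the next row. The recording tableau Q records, in position (i, j), the step at which that cell was added to P.
  Insert 1 (step 1): P = [1];  Q = [1]
  Insert 7 (step 2): P = [1, 7];  Q = [1, 2]
  Insert 2 (step 3): P = [1, 2] / [7];  Q = [1, 2] / [3]
  Insert 5 (step 4): P = [1, 2, 5] / [7];  Q = [1, 2, 4] / [3]
  Insert 6 (step 5): P = [1, 2, 5, 6] / [7];  Q = [1, 2, 4, 5] / [3]
  Insert 3 (step 6): P = [1, 2, 3, 6] / [5] / [7];  Q = [1, 2, 4, 5] / [3] / [6]
  Insert 4 (step 7): P = [1, 2, 3, 4] / [5, 6] / [7];  Q = [1, 2, 4, 5] / [3, 7] / [6]
Final shape: (4, 2, 1).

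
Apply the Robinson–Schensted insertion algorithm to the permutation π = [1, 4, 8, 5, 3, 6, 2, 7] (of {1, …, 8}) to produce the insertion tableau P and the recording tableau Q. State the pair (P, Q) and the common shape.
P = [1, 2, 5, 6, 7] / [3] / [4] / [8];  Q = [1, 2, 3, 6, 8] / [4] / [5] / [7];  common shape = (5, 1, 1, 1)

Row-insert the values π_1, π_2, … into P one at a time, bumping the leftmost entry strictly greater than the inserted value down to the next row. The recording tableau Q records, in position (i, j), the step at which that cell was added to P.
  Insert 1 (step 1): P = [1];  Q = [1]
  Insert 4 (step 2): P = [1, 4];  Q = [1, 2]
  Insert 8 (step 3): P = [1, 4, 8];  Q = [1, 2, 3]
  Insert 5 (step 4): P = [1, 4, 5] / [8];  Q = [1, 2, 3] / [4]
  Insert 3 (step 5): P = [1, 3, 5] / [4] / [8];  Q = [1, 2, 3] / [4] / [5]
  Insert 6 (step 6): P = [1, 3, 5, 6] / [4] / [8];  Q = [1, 2, 3, 6] / [4] / [5]
  Insert 2 (step 7): P = [1, 2, 5, 6] / [3] / [4] / [8];  Q = [1, 2, 3, 6] / [4] / [5] / [7]
  Insert 7 (step 8): P = [1, 2, 5, 6, 7] / [3] / [4] / [8];  Q = [1, 2, 3, 6, 8] / [4] / [5] / [7]
Final shape: (5, 1, 1, 1).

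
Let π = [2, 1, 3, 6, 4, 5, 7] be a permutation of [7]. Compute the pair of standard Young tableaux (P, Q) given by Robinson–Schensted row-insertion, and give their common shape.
P = [1, 3, 4, 5, 7] / [2, 6];  Q = [1, 3, 4, 6, 7] / [2, 5];  common shape = (5, 2)

Row-insert the values π_1, π_2, … into P one at a time, bumping the leftmost entry strictly greater than the inserted value down to the next row. The recording tableau Q records, in position (i, j), the step at which that cell was added to P.
  Insert 2 (step 1): P = [2];  Q = [1]
  Insert 1 (step 2): P = [1] / [2];  Q = [1] / [2]
  Insert 3 (step 3): P = [1, 3] / [2];  Q = [1, 3] / [2]
  Insert 6 (step 4): P = [1, 3, 6] / [2];  Q = [1, 3, 4] / [2]
  Insert 4 (step 5): P = [1, 3, 4] / [2, 6];  Q = [1, 3, 4] / [2, 5]
  Insert 5 (step 6): P = [1, 3, 4, 5] / [2, 6];  Q = [1, 3, 4, 6] / [2, 5]
  Insert 7 (step 7): P = [1, 3, 4, 5, 7] / [2, 6];  Q = [1, 3, 4, 6, 7] / [2, 5]
Final shape: (5, 2).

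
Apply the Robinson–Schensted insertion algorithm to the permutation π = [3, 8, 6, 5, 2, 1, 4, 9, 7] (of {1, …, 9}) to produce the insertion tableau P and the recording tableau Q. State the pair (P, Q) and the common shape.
P = [1, 4, 7] / [2, 5, 9] / [3] / [6] / [8];  Q = [1, 2, 8] / [3, 7, 9] / [4] / [5] / [6];  common shape = (3, 3, 1, 1, 1)

Row-insert the values π_1, π_2, … into P one at a time, bumping the leftmost entry strictly greater than the inserted value down to the next row. The recording tableau Q records, in position (i, j), the step at which that cell was added to P.
  Insert 3 (step 1): P = [3];  Q = [1]
  Insert 8 (step 2): P = [3, 8];  Q = [1, 2]
  Insert 6 (step 3): P = [3, 6] / [8];  Q = [1, 2] / [3]
  Insert 5 (step 4): P = [3, 5] / [6] / [8];  Q = [1, 2] / [3] / [4]
  Insert 2 (step 5): P = [2, 5] / [3] / [6] / [8];  Q = [1, 2] / [3] / [4] / [5]
  Insert 1 (step 6): P = [1, 5] / [2] / [3] / [6] / [8];  Q = [1, 2] / [3] / [4] / [5] / [6]
  Insert 4 (step 7): P = [1, 4] / [2, 5] / [3] / [6] / [8];  Q = [1, 2] / [3, 7] / [4] / [5] / [6]
  Insert 9 (step 8): P = [1, 4, 9] / [2, 5] / [3] / [6] / [8];  Q = [1, 2, 8] / [3, 7] / [4] / [5] / [6]
  Insert 7 (step 9): P = [1, 4, 7] / [2, 5, 9] / [3] / [6] / [8];  Q = [1, 2, 8] / [3, 7, 9] / [4] / [5] / [6]
Final shape: (3, 3, 1, 1, 1).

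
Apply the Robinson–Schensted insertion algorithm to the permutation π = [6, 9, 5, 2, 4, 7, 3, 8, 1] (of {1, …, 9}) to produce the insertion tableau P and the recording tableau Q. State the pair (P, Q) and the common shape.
P = [1, 3, 7, 8] / [2, 9] / [4] / [5] / [6];  Q = [1, 2, 6, 8] / [3, 5] / [4] / [7] / [9];  common shape = (4, 2, 1, 1, 1)

Row-insert the values π_1, π_2, … into P one at a time, bumping the leftmost entry strictly greater than the inserted value down to the next row. The recording tableau Q records, in position (i, j), the step at which that cell was added to P.
  Insert 6 (step 1): P = [6];  Q = [1]
  Insert 9 (step 2): P = [6, 9];  Q = [1, 2]
  Insert 5 (step 3): P = [5, 9] / [6];  Q = [1, 2] / [3]
  Insert 2 (step 4): P = [2, 9] / [5] / [6];  Q = [1, 2] / [3] / [4]
  Insert 4 (step 5): P = [2, 4] / [5, 9] / [6];  Q = [1, 2] / [3, 5] / [4]
  Insert 7 (step 6): P = [2, 4, 7] / [5, 9] / [6];  Q = [1, 2, 6] / [3, 5] / [4]
  Insert 3 (step 7): P = [2, 3, 7] / [4, 9] / [5] / [6];  Q = [1, 2, 6] / [3, 5] / [4] / [7]
  Insert 8 (step 8): P = [2, 3, 7, 8] / [4, 9] / [5] / [6];  Q = [1, 2, 6, 8] / [3, 5] / [4] / [7]
  Insert 1 (step 9): P = [1, 3, 7, 8] / [2, 9] / [4] / [5] / [6];  Q = [1, 2, 6, 8] / [3, 5] / [4] / [7] / [9]
Final shape: (4, 2, 1, 1, 1).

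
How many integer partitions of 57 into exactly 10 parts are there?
p(57, 10 parts) = 43214

Partitions of n into exactly k parts are in bijection with partitions of n − k into at most k parts (subtract 1 from each part). So p(57, exactly 10) = p(47, parts ≤ 10). Computing via the recurrence p(m, j) = p(m, j−1) + p(m−j, j) gives 43214.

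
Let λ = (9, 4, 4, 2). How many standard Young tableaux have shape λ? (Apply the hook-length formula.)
# SYT of shape (9, 4, 4, 2) = 7407036

Hook-length formula: f^λ = n! / Π hook(c), product over all cells c of the Young diagram. For λ = (9, 4, 4, 2), n = 19 boxes. Hook lengths by row (left-to-right, top-to-bottom): [12, 11, 9, 8, 5, 4, 3, 2, 1]; [6, 5, 3, 2]; [5, 4, 2, 1]; [2, 1]. Product of hooks = 16422912000. So f^λ = 19! / 16422912000 = 121645100408832000 / 16422912000 = 7407036.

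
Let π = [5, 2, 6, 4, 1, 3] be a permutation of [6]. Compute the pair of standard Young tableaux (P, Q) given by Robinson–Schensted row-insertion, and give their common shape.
P = [1, 3] / [2, 4] / [5, 6];  Q = [1, 3] / [2, 4] / [5, 6];  common shape = (2, 2, 2)

Row-insert the values π_1, π_2, … into P one at a time, bumping the leftmost entry strictly greater than the inserted value down to the next row. The recording tableau Q records, in position (i, j), the step at which that cell was added to P.
  Insert 5 (step 1): P = [5];  Q = [1]
  Insert 2 (step 2): P = [2] / [5];  Q = [1] / [2]
  Insert 6 (step 3): P = [2, 6] / [5];  Q = [1, 3] / [2]
  Insert 4 (step 4): P = [2, 4] / [5, 6];  Q = [1, 3] / [2, 4]
  Insert 1 (step 5): P = [1, 4] / [2, 6] / [5];  Q = [1, 3] / [2, 4] / [5]
  Insert 3 (step 6): P = [1, 3] / [2, 4] / [5, 6];  Q = [1, 3] / [2, 4] / [5, 6]
Final shape: (2, 2, 2).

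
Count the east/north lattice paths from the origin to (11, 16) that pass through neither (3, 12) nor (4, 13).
Number of paths = 12636270

Inclusion–exclusion. Total paths: C(27, 11) = 13037895. Through P₁: C(15, 3)·C(12, 8) = 225225. Through P₂: C(17, 4)·C(10, 7) = 285600. Since P₁ is strictly southwest of P₂, a monotone path through both must visit P₁ then P₂; paths through both = C(15, 3)·C(2, 1)·C(10, 7) = 109200. Avoid both = 13037895 − 225225 − 285600 + 109200 = 12636270.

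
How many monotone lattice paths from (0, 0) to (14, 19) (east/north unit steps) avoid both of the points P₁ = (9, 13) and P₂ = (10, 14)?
Number of paths = 467232744

Inclusion–exclusion. Total paths: C(33, 14) = 818809200. Through P₁: C(22, 9)·C(11, 5) = 229808040. Through P₂: C(24, 10)·C(9, 4) = 247118256. Since P₁ is strictly southwest of P₂, a monotone path through both must visit P₁ then P₂; paths through both = C(22, 9)·C(2, 1)·C(9, 4) = 125349840. Avoid both = 818809200 − 229808040 − 247118256 + 125349840 = 467232744.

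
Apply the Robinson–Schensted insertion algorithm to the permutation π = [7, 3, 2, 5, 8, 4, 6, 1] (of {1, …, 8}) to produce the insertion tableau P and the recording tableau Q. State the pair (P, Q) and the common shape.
P = [1, 4, 6] / [2, 5, 8] / [3] / [7];  Q = [1, 4, 5] / [2, 6, 7] / [3] / [8];  common shape = (3, 3, 1, 1)

Row-insert the values π_1, π_2, … into P one at a time, bumping the leftmost entry strictly greater than the inserted value down to the next row. The recording tableau Q records, in position (i, j), the step at which that cell was added to P.
  Insert 7 (step 1): P = [7];  Q = [1]
  Insert 3 (step 2): P = [3] / [7];  Q = [1] / [2]
  Insert 2 (step 3): P = [2] / [3] / [7];  Q = [1] / [2] / [3]
  Insert 5 (step 4): P = [2, 5] / [3] / [7];  Q = [1, 4] / [2] / [3]
  Insert 8 (step 5): P = [2, 5, 8] / [3] / [7];  Q = [1, 4, 5] / [2] / [3]
  Insert 4 (step 6): P = [2, 4, 8] / [3, 5] / [7];  Q = [1, 4, 5] / [2, 6] / [3]
  Insert 6 (step 7): P = [2, 4, 6] / [3, 5, 8] / [7];  Q = [1, 4, 5] / [2, 6, 7] / [3]
  Insert 1 (step 8): P = [1, 4, 6] / [2, 5, 8] / [3] / [7];  Q = [1, 4, 5] / [2, 6, 7] / [3] / [8]
Final shape: (3, 3, 1, 1).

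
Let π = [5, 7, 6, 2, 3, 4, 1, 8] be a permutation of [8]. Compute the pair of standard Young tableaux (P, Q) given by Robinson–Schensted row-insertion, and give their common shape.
P = [1, 3, 4, 8] / [2, 6] / [5] / [7];  Q = [1, 2, 6, 8] / [3, 5] / [4] / [7];  common shape = (4, 2, 1, 1)

Row-insert the values π_1, π_2, … into P one at a time, bumping the leftmost entry strictly greater than the inserted value down to the next row. The recording tableau Q records, in position (i, j), the step at which that cell was added to P.
  Insert 5 (step 1): P = [5];  Q = [1]
  Insert 7 (step 2): P = [5, 7];  Q = [1, 2]
  Insert 6 (step 3): P = [5, 6] / [7];  Q = [1, 2] / [3]
  Insert 2 (step 4): P = [2, 6] / [5] / [7];  Q = [1, 2] / [3] / [4]
  Insert 3 (step 5): P = [2, 3] / [5, 6] / [7];  Q = [1, 2] / [3, 5] / [4]
  Insert 4 (step 6): P = [2, 3, 4] / [5, 6] / [7];  Q = [1, 2, 6] / [3, 5] / [4]
  Insert 1 (step 7): P = [1, 3, 4] / [2, 6] / [5] / [7];  Q = [1, 2, 6] / [3, 5] / [4] / [7]
  Insert 8 (step 8): P = [1, 3, 4, 8] / [2, 6] / [5] / [7];  Q = [1, 2, 6, 8] / [3, 5] / [4] / [7]
Final shape: (4, 2, 1, 1).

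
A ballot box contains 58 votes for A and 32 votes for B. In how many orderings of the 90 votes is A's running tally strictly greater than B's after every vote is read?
Strict-lead orderings = 693942192804498644265402

Total orderings of the 90 votes with 58 for A: C(90, 58) = 2402107590477110691687930. By the Bertrand ballot formula (Cycle Lemma / reflection principle), the number of orderings in which A is strictly ahead of B throughout is (p − q)/(p + q) · C(p + q, p) = (58 − 32)/(58 + 32) · 2402107590477110691687930 = 693942192804498644265402.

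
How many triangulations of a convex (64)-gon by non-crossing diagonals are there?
C_62 = 24139737743045626825711458546273312

These polygon triangulations are counted by the Catalan number C_n = (1/(n + 1)) · C(2n, n). For n = 62: C_62 = (1/63) · C(124, 62) = 1520803477811874490019821888415218656/63 = 24139737743045626825711458546273312.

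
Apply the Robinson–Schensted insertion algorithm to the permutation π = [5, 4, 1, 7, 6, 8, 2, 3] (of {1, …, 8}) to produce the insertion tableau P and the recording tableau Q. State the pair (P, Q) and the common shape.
P = [1, 2, 3] / [4, 6, 8] / [5, 7];  Q = [1, 4, 6] / [2, 5, 8] / [3, 7];  common shape = (3, 3, 2)

Row-insert the values π_1, π_2, … into P one at a time, bumping the leftmost entry strictly greater than the inserted value down to the next row. The recording tableau Q records, in position (i, j), the step at which that cell was added to P.
  Insert 5 (step 1): P = [5];  Q = [1]
  Insert 4 (step 2): P = [4] / [5];  Q = [1] / [2]
  Insert 1 (step 3): P = [1] / [4] / [5];  Q = [1] / [2] / [3]
  Insert 7 (step 4): P = [1, 7] / [4] / [5];  Q = [1, 4] / [2] / [3]
  Insert 6 (step 5): P = [1, 6] / [4, 7] / [5];  Q = [1, 4] / [2, 5] / [3]
  Insert 8 (step 6): P = [1, 6, 8] / [4, 7] / [5];  Q = [1, 4, 6] / [2, 5] / [3]
  Insert 2 (step 7): P = [1, 2, 8] / [4, 6] / [5, 7];  Q = [1, 4, 6] / [2, 5] / [3, 7]
  Insert 3 (step 8): P = [1, 2, 3] / [4, 6, 8] / [5, 7];  Q = [1, 4, 6] / [2, 5, 8] / [3, 7]
Final shape: (3, 3, 2).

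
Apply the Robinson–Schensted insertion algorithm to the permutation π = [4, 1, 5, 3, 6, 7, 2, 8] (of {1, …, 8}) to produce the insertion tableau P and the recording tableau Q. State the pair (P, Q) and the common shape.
P = [1, 2, 6, 7, 8] / [3, 5] / [4];  Q = [1, 3, 5, 6, 8] / [2, 4] / [7];  common shape = (5, 2, 1)

Row-insert the values π_1, π_2, … into P one at a time, bumping the leftmost entry strictly greater than the inserted value down to the next row. The recording tableau Q records, in position (i, j), the step at which that cell was added to P.
  Insert 4 (step 1): P = [4];  Q = [1]
  Insert 1 (step 2): P = [1] / [4];  Q = [1] / [2]
  Insert 5 (step 3): P = [1, 5] / [4];  Q = [1, 3] / [2]
  Insert 3 (step 4): P = [1, 3] / [4, 5];  Q = [1, 3] / [2, 4]
  Insert 6 (step 5): P = [1, 3, 6] / [4, 5];  Q = [1, 3, 5] / [2, 4]
  Insert 7 (step 6): P = [1, 3, 6, 7] / [4, 5];  Q = [1, 3, 5, 6] / [2, 4]
  Insert 2 (step 7): P = [1, 2, 6, 7] / [3, 5] / [4];  Q = [1, 3, 5, 6] / [2, 4] / [7]
  Insert 8 (step 8): P = [1, 2, 6, 7, 8] / [3, 5] / [4];  Q = [1, 3, 5, 6, 8] / [2, 4] / [7]
Final shape: (5, 2, 1).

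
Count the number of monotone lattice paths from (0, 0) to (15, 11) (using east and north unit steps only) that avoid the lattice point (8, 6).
Number of paths = 5347784

Total paths from (0, 0) to (15, 11): C(26, 15) = 7726160. Paths through (8, 6): (paths (0, 0) → (8, 6)) × (paths (8, 6) → (15, 11)) = C(14, 8) · C(12, 7) = 3003 · 792 = 2378376. Avoidance count = 7726160 − 2378376 = 5347784.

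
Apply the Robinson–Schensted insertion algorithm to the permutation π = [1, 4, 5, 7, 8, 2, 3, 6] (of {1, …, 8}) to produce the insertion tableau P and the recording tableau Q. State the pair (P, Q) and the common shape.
P = [1, 2, 3, 6, 8] / [4, 5, 7];  Q = [1, 2, 3, 4, 5] / [6, 7, 8];  common shape = (5, 3)

Row-insert the values π_1, π_2, … into P one at a time, bumping the leftmost entry strictly greater than the inserted value down to the next row. The recording tableau Q records, in position (i, j), the step at which that cell was added to P.
  Insert 1 (step 1): P = [1];  Q = [1]
  Insert 4 (step 2): P = [1, 4];  Q = [1, 2]
  Insert 5 (step 3): P = [1, 4, 5];  Q = [1, 2, 3]
  Insert 7 (step 4): P = [1, 4, 5, 7];  Q = [1, 2, 3, 4]
  Insert 8 (step 5): P = [1, 4, 5, 7, 8];  Q = [1, 2, 3, 4, 5]
  Insert 2 (step 6): P = [1, 2, 5, 7, 8] / [4];  Q = [1, 2, 3, 4, 5] / [6]
  Insert 3 (step 7): P = [1, 2, 3, 7, 8] / [4, 5];  Q = [1, 2, 3, 4, 5] / [6, 7]
  Insert 6 (step 8): P = [1, 2, 3, 6, 8] / [4, 5, 7];  Q = [1, 2, 3, 4, 5] / [6, 7, 8]
Final shape: (5, 3).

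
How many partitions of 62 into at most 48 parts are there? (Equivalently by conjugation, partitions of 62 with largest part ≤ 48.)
p(62, parts ≤ 48) = 1299783

Use the recurrence p(n, m) = p(n, m−1) + p(n−m, m): either the largest part is < m (count p(n, m−1)) or the largest part is exactly m (remove one copy of m, count p(n−m, m)). With p(0, ·) = 1 this gives p(62, parts ≤ 48) = 1299783. (By conjugating Young diagrams, this also counts partitions of 62 into at most 48 parts.)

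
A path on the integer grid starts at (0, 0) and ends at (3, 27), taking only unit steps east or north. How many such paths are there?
Number of paths = 4060

A monotone lattice path from (0, 0) to (3, 27) consists of 3 east steps and 27 north steps in some order, so it is determined by which 3 of the 30 steps are east. The count is C(30, 3) = 4060.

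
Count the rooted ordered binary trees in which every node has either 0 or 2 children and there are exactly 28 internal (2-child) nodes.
C_28 = 263747951750360

These full binary trees are counted by the Catalan number C_n = (1/(n + 1)) · C(2n, n). For n = 28: C_28 = (1/29) · C(56, 28) = 7648690600760440/29 = 263747951750360.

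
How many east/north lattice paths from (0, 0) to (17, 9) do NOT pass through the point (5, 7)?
Number of paths = 3052478

Total paths from (0, 0) to (17, 9): C(26, 17) = 3124550. Paths through (5, 7): (paths (0, 0) → (5, 7)) × (paths (5, 7) → (17, 9)) = C(12, 5) · C(14, 12) = 792 · 91 = 72072. Avoidance count = 3124550 − 72072 = 3052478.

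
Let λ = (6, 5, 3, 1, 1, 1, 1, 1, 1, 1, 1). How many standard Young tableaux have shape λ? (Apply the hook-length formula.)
# SYT of shape (6, 5, 3, 1, 1, 1, 1, 1, 1, 1, 1) = 280598175

Hook-length formula: f^λ = n! / Π hook(c), product over all cells c of the Young diagram. For λ = (6, 5, 3, 1, 1, 1, 1, 1, 1, 1, 1), n = 22 boxes. Hook lengths by row (left-to-right, top-to-bottom): [16, 7, 6, 4, 3, 1]; [14, 5, 4, 2, 1]; [11, 2, 1]; [8]; [7]; [6]; [5]; [4]; [3]; [2]; [1]. Product of hooks = 4005730713600. So f^λ = 22! / 4005730713600 = 1124000727777607680000 / 4005730713600 = 280598175.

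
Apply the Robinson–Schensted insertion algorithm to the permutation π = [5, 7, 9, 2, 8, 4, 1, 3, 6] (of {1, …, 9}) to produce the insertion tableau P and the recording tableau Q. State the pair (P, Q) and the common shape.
P = [1, 3, 6] / [2, 4, 8] / [5, 7] / [9];  Q = [1, 2, 3] / [4, 5, 9] / [6, 8] / [7];  common shape = (3, 3, 2, 1)

Row-insert the values π_1, π_2, … into P one at a time, bumping the leftmost entry strictly greater than the inserted value down to the next row. The recording tableau Q records, in position (i, j), the step at which that cell was added to P.
  Insert 5 (step 1): P = [5];  Q = [1]
  Insert 7 (step 2): P = [5, 7];  Q = [1, 2]
  Insert 9 (step 3): P = [5, 7, 9];  Q = [1, 2, 3]
  Insert 2 (step 4): P = [2, 7, 9] / [5];  Q = [1, 2, 3] / [4]
  Insert 8 (step 5): P = [2, 7, 8] / [5, 9];  Q = [1, 2, 3] / [4, 5]
  Insert 4 (step 6): P = [2, 4, 8] / [5, 7] / [9];  Q = [1, 2, 3] / [4, 5] / [6]
  Insert 1 (step 7): P = [1, 4, 8] / [2, 7] / [5] / [9];  Q = [1, 2, 3] / [4, 5] / [6] / [7]
  Insert 3 (step 8): P = [1, 3, 8] / [2, 4] / [5, 7] / [9];  Q = [1, 2, 3] / [4, 5] / [6, 8] / [7]
  Insert 6 (step 9): P = [1, 3, 6] / [2, 4, 8] / [5, 7] / [9];  Q = [1, 2, 3] / [4, 5, 9] / [6, 8] / [7]
Final shape: (3, 3, 2, 1).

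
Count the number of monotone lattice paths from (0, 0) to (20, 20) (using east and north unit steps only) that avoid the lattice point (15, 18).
Number of paths = 116066204100

Total paths from (0, 0) to (20, 20): C(40, 20) = 137846528820. Paths through (15, 18): (paths (0, 0) → (15, 18)) × (paths (15, 18) → (20, 20)) = C(33, 15) · C(7, 5) = 1037158320 · 21 = 21780324720. Avoidance count = 137846528820 − 21780324720 = 116066204100.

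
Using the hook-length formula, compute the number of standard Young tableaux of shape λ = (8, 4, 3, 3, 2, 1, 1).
# SYT of shape (8, 4, 3, 3, 2, 1, 1) = 3233230000

Hook-length formula: f^λ = n! / Π hook(c), product over all cells c of the Young diagram. For λ = (8, 4, 3, 3, 2, 1, 1), n = 22 boxes. Hook lengths by row (left-to-right, top-to-bottom): [14, 11, 9, 6, 4, 3, 2, 1]; [9, 6, 4, 1]; [7, 4, 2]; [6, 3, 1]; [4, 1]; [2]; [1]. Product of hooks = 347640201216. So f^λ = 22! / 347640201216 = 1124000727777607680000 / 347640201216 = 3233230000.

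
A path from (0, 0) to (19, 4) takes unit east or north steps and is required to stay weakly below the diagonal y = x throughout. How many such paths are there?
Number of paths = 7084

By the reflection principle (André's argument), the number of monotone paths to (19, 4) with n ≤ m that never go above y = x is C(23, 19) − C(23, 20) = 8855 − 1771 = 7084.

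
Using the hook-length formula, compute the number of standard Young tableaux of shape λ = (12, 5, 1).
# SYT of shape (12, 5, 1) = 53040

Hook-length formula: f^λ = n! / Π hook(c), product over all cells c of the Young diagram. For λ = (12, 5, 1), n = 18 boxes. Hook lengths by row (left-to-right, top-to-bottom): [14, 12, 11, 10, 9, 7, 6, 5, 4, 3, 2, 1]; [6, 4, 3, 2, 1]; [1]. Product of hooks = 120708403200. So f^λ = 18! / 120708403200 = 6402373705728000 / 120708403200 = 53040.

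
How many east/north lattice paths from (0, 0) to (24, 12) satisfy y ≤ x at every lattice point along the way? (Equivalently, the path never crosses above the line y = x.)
Number of paths = 650872404

By the reflection principle (André's argument), the number of monotone paths to (24, 12) with n ≤ m that never go above y = x is C(36, 24) − C(36, 25) = 1251677700 − 600805296 = 650872404.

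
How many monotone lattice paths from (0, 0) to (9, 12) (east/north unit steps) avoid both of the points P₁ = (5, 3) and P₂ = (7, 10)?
Number of paths = 149298

Inclusion–exclusion. Total paths: C(21, 9) = 293930. Through P₁: C(8, 5)·C(13, 4) = 40040. Through P₂: C(17, 7)·C(4, 2) = 116688. Since P₁ is strictly southwest of P₂, a monotone path through both must visit P₁ then P₂; paths through both = C(8, 5)·C(9, 2)·C(4, 2) = 12096. Avoid both = 293930 − 40040 − 116688 + 12096 = 149298.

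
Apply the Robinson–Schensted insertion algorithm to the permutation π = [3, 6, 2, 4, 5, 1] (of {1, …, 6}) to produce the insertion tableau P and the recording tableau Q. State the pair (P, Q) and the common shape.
P = [1, 4, 5] / [2, 6] / [3];  Q = [1, 2, 5] / [3, 4] / [6];  common shape = (3, 2, 1)

Row-insert the values π_1, π_2, … into P one at a time, bumping the leftmost entry strictly greater than the inserted value down to the next row. The recording tableau Q records, in position (i, j), the step at which that cell was added to P.
  Insert 3 (step 1): P = [3];  Q = [1]
  Insert 6 (step 2): P = [3, 6];  Q = [1, 2]
  Insert 2 (step 3): P = [2, 6] / [3];  Q = [1, 2] / [3]
  Insert 4 (step 4): P = [2, 4] / [3, 6];  Q = [1, 2] / [3, 4]
  Insert 5 (step 5): P = [2, 4, 5] / [3, 6];  Q = [1, 2, 5] / [3, 4]
  Insert 1 (step 6): P = [1, 4, 5] / [2, 6] / [3];  Q = [1, 2, 5] / [3, 4] / [6]
Final shape: (3, 2, 1).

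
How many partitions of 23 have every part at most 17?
p(23, parts ≤ 17) = 1236

Use the recurrence p(n, m) = p(n, m−1) + p(n−m, m): either the largest part is < m (count p(n, m−1)) or the largest part is exactly m (remove one copy of m, count p(n−m, m)). With p(0, ·) = 1 this gives p(23, parts ≤ 17) = 1236. (By conjugating Young diagrams, this also counts partitions of 23 into at most 17 parts.)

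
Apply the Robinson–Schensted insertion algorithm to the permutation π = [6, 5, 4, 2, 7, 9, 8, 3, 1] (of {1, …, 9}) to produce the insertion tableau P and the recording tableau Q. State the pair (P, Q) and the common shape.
P = [1, 3, 8] / [2, 7] / [4, 9] / [5] / [6];  Q = [1, 5, 6] / [2, 7] / [3, 8] / [4] / [9];  common shape = (3, 2, 2, 1, 1)

Row-insert the values π_1, π_2, … into P one at a time, bumping the leftmost entry strictly greater than the inserted value down to the next row. The recording tableau Q records, in position (i, j), the step at which that cell was added to P.
  Insert 6 (step 1): P = [6];  Q = [1]
  Insert 5 (step 2): P = [5] / [6];  Q = [1] / [2]
  Insert 4 (step 3): P = [4] / [5] / [6];  Q = [1] / [2] / [3]
  Insert 2 (step 4): P = [2] / [4] / [5] / [6];  Q = [1] / [2] / [3] / [4]
  Insert 7 (step 5): P = [2, 7] / [4] / [5] / [6];  Q = [1, 5] / [2] / [3] / [4]
  Insert 9 (step 6): P = [2, 7, 9] / [4] / [5] / [6];  Q = [1, 5, 6] / [2] / [3] / [4]
  Insert 8 (step 7): P = [2, 7, 8] / [4, 9] / [5] / [6];  Q = [1, 5, 6] / [2, 7] / [3] / [4]
  Insert 3 (step 8): P = [2, 3, 8] / [4, 7] / [5, 9] / [6];  Q = [1, 5, 6] / [2, 7] / [3, 8] / [4]
  Insert 1 (step 9): P = [1, 3, 8] / [2, 7] / [4, 9] / [5] / [6];  Q = [1, 5, 6] / [2, 7] / [3, 8] / [4] / [9]
Final shape: (3, 2, 2, 1, 1).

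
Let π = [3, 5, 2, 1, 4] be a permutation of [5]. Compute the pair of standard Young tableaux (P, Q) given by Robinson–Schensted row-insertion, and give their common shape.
P = [1, 4] / [2, 5] / [3];  Q = [1, 2] / [3, 5] / [4];  common shape = (2, 2, 1)

Row-insert the values π_1, π_2, … into P one at a time, bumping the leftmost entry strictly greater than the inserted value down to the next row. The recording tableau Q records, in position (i, j), the step at which that cell was added to P.
  Insert 3 (step 1): P = [3];  Q = [1]
  Insert 5 (step 2): P = [3, 5];  Q = [1, 2]
  Insert 2 (step 3): P = [2, 5] / [3];  Q = [1, 2] / [3]
  Insert 1 (step 4): P = [1, 5] / [2] / [3];  Q = [1, 2] / [3] / [4]
  Insert 4 (step 5): P = [1, 4] / [2, 5] / [3];  Q = [1, 2] / [3, 5] / [4]
Final shape: (2, 2, 1).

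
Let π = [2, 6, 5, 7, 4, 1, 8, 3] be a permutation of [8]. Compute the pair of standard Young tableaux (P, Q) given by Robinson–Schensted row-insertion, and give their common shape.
P = [1, 3, 7, 8] / [2, 4] / [5] / [6];  Q = [1, 2, 4, 7] / [3, 8] / [5] / [6];  common shape = (4, 2, 1, 1)

Row-insert the values π_1, π_2, … into P one at a time, bumping the leftmost entry strictly greater than the inserted value down to the next row. The recording tableau Q records, in position (i, j), the step at which that cell was added to P.
  Insert 2 (step 1): P = [2];  Q = [1]
  Insert 6 (step 2): P = [2, 6];  Q = [1, 2]
  Insert 5 (step 3): P = [2, 5] / [6];  Q = [1, 2] / [3]
  Insert 7 (step 4): P = [2, 5, 7] / [6];  Q = [1, 2, 4] / [3]
  Insert 4 (step 5): P = [2, 4, 7] / [5] / [6];  Q = [1, 2, 4] / [3] / [5]
  Insert 1 (step 6): P = [1, 4, 7] / [2] / [5] / [6];  Q = [1, 2, 4] / [3] / [5] / [6]
  Insert 8 (step 7): P = [1, 4, 7, 8] / [2] / [5] / [6];  Q = [1, 2, 4, 7] / [3] / [5] / [6]
  Insert 3 (step 8): P = [1, 3, 7, 8] / [2, 4] / [5] / [6];  Q = [1, 2, 4, 7] / [3, 8] / [5] / [6]
Final shape: (4, 2, 1, 1).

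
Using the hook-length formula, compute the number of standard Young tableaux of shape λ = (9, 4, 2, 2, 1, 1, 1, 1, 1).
# SYT of shape (9, 4, 2, 2, 1, 1, 1, 1, 1) = 605011680

Hook-length formula: f^λ = n! / Π hook(c), product over all cells c of the Young diagram. For λ = (9, 4, 2, 2, 1, 1, 1, 1, 1), n = 22 boxes. Hook lengths by row (left-to-right, top-to-bottom): [17, 11, 8, 7, 5, 4, 3, 2, 1]; [11, 5, 2, 1]; [8, 2]; [7, 1]; [5]; [4]; [3]; [2]; [1]. Product of hooks = 1857816576000. So f^λ = 22! / 1857816576000 = 1124000727777607680000 / 1857816576000 = 605011680.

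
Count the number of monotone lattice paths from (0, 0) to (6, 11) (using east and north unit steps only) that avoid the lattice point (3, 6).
Number of paths = 7672

Total paths from (0, 0) to (6, 11): C(17, 6) = 12376. Paths through (3, 6): (paths (0, 0) → (3, 6)) × (paths (3, 6) → (6, 11)) = C(9, 3) · C(8, 3) = 84 · 56 = 4704. Avoidance count = 12376 − 4704 = 7672.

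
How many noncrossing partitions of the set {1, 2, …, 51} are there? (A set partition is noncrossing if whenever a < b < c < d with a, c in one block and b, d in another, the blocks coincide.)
C_51 = 7684785670514316385230816156

These noncrossing partitions are counted by the Catalan number C_n = (1/(n + 1)) · C(2n, n). For n = 51: C_51 = (1/52) · C(102, 51) = 399608854866744452032002440112/52 = 7684785670514316385230816156.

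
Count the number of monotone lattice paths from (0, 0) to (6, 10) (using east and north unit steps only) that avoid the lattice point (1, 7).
Number of paths = 7560

Total paths from (0, 0) to (6, 10): C(16, 6) = 8008. Paths through (1, 7): (paths (0, 0) → (1, 7)) × (paths (1, 7) → (6, 10)) = C(8, 1) · C(8, 5) = 8 · 56 = 448. Avoidance count = 8008 − 448 = 7560.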